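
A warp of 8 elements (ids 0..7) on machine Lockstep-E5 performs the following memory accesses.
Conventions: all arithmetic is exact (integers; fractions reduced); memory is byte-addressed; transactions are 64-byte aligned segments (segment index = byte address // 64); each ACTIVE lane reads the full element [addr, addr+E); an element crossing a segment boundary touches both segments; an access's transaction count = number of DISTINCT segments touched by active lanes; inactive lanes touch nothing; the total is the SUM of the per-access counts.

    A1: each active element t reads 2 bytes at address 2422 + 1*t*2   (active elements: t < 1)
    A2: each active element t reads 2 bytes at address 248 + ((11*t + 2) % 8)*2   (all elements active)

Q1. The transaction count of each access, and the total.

A1: 1 transaction
A2: 2 transactions

Answer: 1,2; total 3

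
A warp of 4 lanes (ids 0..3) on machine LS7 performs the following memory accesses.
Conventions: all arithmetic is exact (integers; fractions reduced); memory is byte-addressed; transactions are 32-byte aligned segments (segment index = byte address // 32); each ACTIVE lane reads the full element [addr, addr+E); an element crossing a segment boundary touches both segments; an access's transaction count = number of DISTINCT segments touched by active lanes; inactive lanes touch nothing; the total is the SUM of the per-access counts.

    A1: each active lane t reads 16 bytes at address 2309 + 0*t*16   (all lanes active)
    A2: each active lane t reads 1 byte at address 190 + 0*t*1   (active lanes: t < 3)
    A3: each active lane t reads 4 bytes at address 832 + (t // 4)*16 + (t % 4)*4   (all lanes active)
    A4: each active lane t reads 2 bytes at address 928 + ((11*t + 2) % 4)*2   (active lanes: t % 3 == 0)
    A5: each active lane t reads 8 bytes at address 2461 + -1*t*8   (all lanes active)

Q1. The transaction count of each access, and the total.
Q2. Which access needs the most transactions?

A1: 1 transaction
A2: 1 transaction
A3: 1 transaction
A4: 1 transaction
A5: 2 transactions

Answer: 1,1,1,1,2; total 6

Answer: A5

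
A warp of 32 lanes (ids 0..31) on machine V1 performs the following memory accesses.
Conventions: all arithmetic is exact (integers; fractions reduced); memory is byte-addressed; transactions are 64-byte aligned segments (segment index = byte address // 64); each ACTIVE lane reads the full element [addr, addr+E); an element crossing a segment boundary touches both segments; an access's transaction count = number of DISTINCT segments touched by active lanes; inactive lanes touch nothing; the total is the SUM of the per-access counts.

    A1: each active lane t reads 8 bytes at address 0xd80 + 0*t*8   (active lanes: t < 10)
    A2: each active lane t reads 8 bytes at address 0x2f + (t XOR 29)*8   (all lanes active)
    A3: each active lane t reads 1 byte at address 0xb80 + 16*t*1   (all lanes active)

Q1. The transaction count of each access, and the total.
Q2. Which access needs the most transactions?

A1: 1 transaction
A2: 5 transactions
A3: 8 transactions

Answer: 1,5,8; total 14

Answer: A3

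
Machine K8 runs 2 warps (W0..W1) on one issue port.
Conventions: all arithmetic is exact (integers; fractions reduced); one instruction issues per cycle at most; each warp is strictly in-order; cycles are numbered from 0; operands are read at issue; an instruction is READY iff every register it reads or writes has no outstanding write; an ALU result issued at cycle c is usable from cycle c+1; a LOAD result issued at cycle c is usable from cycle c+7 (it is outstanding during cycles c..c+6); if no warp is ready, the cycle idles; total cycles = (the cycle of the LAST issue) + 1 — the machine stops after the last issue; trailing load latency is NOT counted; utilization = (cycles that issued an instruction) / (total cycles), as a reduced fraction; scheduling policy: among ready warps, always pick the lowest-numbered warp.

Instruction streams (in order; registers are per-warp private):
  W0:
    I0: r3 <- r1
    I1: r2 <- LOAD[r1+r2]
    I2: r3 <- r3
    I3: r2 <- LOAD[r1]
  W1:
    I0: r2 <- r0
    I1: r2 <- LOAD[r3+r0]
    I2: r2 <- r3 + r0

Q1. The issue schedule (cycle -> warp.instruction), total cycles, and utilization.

cycle 0: W0.I0
cycle 1: W0.I1
cycle 2: W0.I2
cycle 3: W1.I0
cycle 4: W1.I1
cycle 5: idle
cycle 6: idle
cycle 7: idle
cycle 8: W0.I3
cycle 9: idle
cycle 10: idle
cycle 11: W1.I2

Answer: 12 cycles, utilization 7/12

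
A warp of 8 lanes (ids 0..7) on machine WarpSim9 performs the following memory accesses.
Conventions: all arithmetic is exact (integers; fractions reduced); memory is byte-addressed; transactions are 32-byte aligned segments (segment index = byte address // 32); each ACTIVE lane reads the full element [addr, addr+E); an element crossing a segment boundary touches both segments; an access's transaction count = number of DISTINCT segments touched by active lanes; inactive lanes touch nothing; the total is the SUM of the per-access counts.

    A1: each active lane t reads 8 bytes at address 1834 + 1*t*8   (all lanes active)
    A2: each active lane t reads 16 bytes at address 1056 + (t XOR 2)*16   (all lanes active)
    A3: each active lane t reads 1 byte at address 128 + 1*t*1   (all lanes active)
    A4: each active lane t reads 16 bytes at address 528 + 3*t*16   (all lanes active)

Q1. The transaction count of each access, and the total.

A1: 3 transactions
A2: 4 transactions
A3: 1 transaction
A4: 8 transactions

Answer: 3,4,1,8; total 16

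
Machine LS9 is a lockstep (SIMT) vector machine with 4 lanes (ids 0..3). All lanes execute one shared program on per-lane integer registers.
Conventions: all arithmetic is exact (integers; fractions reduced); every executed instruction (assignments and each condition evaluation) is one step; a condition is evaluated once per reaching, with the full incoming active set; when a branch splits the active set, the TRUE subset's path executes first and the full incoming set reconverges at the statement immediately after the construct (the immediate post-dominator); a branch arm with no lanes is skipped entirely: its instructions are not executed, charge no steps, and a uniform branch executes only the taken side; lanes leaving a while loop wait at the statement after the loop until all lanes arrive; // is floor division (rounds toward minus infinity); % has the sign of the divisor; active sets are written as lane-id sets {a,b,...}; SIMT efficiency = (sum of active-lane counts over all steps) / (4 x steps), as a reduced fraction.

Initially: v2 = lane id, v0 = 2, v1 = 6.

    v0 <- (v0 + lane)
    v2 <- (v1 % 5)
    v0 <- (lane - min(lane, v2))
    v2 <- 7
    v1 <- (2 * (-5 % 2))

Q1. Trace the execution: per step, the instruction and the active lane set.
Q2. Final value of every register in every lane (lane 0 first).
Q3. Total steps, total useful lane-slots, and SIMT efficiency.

step 0: v0 <- (v0 + lane)            {0,1,2,3}
step 1: v2 <- (v1 % 5)               {0,1,2,3}
step 2: v0 <- (lane - min(lane, v2)) {0,1,2,3}
step 3: v2 <- 7                      {0,1,2,3}
step 4: v1 <- (2 * (-5 % 2))         {0,1,2,3}

Answer: 5 steps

v2: 7,7,7,7
v0: 0,0,1,2
v1: 2,2,2,2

steps = 5; useful = 20; efficiency = 20/20 = 1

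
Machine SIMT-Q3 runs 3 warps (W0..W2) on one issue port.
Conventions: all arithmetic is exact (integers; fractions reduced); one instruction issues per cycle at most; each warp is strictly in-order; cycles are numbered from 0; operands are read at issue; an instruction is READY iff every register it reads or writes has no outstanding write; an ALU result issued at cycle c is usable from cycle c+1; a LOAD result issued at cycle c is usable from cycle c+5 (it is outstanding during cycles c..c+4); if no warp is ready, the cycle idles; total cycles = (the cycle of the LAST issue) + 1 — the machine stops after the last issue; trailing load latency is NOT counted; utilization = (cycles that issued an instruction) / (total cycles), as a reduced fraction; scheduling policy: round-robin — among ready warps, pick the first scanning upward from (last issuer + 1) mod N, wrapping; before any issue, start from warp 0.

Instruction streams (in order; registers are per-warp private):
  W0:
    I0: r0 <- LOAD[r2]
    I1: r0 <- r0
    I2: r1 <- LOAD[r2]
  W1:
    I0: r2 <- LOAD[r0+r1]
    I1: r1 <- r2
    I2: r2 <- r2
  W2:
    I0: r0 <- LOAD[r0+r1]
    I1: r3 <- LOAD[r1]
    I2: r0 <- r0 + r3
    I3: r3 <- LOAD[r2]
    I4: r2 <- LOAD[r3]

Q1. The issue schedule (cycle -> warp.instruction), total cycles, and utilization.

cycle 0: W0.I0
cycle 1: W1.I0
cycle 2: W2.I0
cycle 3: W2.I1
cycle 4: idle
cycle 5: W0.I1
cycle 6: W1.I1
cycle 7: W0.I2
cycle 8: W1.I2
cycle 9: W2.I2
cycle 10: W2.I3
cycle 11: idle
cycle 12: idle
cycle 13: idle
cycle 14: idle
cycle 15: W2.I4

Answer: 16 cycles, utilization 11/16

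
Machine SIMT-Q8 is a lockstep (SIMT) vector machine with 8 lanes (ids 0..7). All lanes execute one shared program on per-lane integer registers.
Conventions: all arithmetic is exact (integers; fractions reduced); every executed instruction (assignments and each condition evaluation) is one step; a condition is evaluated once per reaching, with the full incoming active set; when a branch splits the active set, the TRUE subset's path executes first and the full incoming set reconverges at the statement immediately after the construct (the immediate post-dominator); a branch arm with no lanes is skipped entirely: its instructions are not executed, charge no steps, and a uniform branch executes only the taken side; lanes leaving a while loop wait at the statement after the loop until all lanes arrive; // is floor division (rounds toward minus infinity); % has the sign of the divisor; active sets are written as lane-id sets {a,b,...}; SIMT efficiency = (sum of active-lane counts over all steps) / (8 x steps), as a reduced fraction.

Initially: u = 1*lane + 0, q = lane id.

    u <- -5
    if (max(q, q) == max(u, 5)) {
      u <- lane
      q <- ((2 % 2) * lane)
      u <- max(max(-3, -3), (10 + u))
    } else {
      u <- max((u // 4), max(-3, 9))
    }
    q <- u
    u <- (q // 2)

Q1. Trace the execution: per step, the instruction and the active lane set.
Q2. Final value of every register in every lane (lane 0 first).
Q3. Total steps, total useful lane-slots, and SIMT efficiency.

step 0: u <- -5                      {0,1,2,3,4,5,6,7}
step 1: eval (max(q, q) == max(u, 5)) {0,1,2,3,4,5,6,7}
step 2: u <- lane                    {5}
step 3: q <- ((2 % 2) * lane)        {5}
step 4: u <- max(max(-3, -3), (10 + u)) {5}
step 5: u <- max((u // 4), max(-3, 9)) {0,1,2,3,4,6,7}
step 6: q <- u                       {0,1,2,3,4,5,6,7}
step 7: u <- (q // 2)                {0,1,2,3,4,5,6,7}

Answer: 8 steps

u: 4,4,4,4,4,7,4,4
q: 9,9,9,9,9,15,9,9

steps = 8; useful = 42; efficiency = 42/64 = 21/32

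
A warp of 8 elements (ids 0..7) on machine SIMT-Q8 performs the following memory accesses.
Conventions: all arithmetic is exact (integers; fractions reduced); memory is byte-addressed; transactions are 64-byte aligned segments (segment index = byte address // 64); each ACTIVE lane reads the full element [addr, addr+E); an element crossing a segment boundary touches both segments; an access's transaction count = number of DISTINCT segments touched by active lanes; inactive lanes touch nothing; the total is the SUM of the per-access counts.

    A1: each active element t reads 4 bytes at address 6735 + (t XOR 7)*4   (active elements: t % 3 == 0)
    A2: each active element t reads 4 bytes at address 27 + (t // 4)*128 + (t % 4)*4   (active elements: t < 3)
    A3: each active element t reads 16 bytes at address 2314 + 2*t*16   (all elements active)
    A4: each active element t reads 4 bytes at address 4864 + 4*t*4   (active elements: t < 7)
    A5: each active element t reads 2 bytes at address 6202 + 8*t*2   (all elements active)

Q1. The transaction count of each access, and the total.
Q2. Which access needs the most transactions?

A1: 1 transaction
A2: 1 transaction
A3: 4 transactions
A4: 2 transactions
A5: 3 transactions

Answer: 1,1,4,2,3; total 11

Answer: A3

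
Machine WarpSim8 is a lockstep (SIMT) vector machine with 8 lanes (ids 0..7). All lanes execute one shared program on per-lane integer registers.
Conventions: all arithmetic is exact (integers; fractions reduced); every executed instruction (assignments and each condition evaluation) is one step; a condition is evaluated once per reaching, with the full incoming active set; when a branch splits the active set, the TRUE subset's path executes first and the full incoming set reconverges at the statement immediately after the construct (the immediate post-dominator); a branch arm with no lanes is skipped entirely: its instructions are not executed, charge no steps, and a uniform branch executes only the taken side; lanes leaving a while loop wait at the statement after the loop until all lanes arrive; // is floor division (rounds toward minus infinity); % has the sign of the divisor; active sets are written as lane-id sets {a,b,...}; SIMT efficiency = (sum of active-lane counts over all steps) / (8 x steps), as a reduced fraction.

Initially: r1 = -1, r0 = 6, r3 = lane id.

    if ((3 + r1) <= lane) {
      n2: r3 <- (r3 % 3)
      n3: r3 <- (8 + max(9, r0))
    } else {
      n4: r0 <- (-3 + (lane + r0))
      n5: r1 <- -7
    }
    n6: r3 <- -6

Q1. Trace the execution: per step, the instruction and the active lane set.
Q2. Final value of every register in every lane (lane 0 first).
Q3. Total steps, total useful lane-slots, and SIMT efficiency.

step 0: eval ((3 + r1) <= lane)      {0,1,2,3,4,5,6,7}
step 1: r3 <- (r3 % 3)               {2,3,4,5,6,7}
step 2: r3 <- (8 + max(9, r0))       {2,3,4,5,6,7}
step 3: r0 <- (-3 + (lane + r0))     {0,1}
step 4: r1 <- -7                     {0,1}
step 5: r3 <- -6                     {0,1,2,3,4,5,6,7}

Answer: 6 steps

r1: -7,-7,-1,-1,-1,-1,-1,-1
r0: 3,4,6,6,6,6,6,6
r3: -6,-6,-6,-6,-6,-6,-6,-6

steps = 6; useful = 32; efficiency = 32/48 = 2/3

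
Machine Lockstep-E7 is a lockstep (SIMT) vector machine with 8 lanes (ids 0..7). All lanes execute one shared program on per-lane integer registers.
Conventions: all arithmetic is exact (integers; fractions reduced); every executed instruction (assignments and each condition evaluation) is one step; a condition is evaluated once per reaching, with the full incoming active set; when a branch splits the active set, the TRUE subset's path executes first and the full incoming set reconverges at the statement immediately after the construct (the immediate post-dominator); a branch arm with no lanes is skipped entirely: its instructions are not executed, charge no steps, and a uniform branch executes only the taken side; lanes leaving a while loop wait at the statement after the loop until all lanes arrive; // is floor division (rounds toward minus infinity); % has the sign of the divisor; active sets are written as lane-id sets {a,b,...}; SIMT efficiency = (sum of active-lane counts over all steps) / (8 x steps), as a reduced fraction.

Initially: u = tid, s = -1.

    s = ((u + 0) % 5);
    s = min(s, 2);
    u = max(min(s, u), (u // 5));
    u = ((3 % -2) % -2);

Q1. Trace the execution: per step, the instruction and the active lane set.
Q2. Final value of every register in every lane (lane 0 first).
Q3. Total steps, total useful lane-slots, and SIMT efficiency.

step 0: s <- ((u + 0) % 5)           {0,1,2,3,4,5,6,7}
step 1: s <- min(s, 2)               {0,1,2,3,4,5,6,7}
step 2: u <- max(min(s, u), (u // 5)) {0,1,2,3,4,5,6,7}
step 3: u <- ((3 % -2) % -2)         {0,1,2,3,4,5,6,7}

Answer: 4 steps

u: -1,-1,-1,-1,-1,-1,-1,-1
s: 0,1,2,2,2,0,1,2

steps = 4; useful = 32; efficiency = 32/32 = 1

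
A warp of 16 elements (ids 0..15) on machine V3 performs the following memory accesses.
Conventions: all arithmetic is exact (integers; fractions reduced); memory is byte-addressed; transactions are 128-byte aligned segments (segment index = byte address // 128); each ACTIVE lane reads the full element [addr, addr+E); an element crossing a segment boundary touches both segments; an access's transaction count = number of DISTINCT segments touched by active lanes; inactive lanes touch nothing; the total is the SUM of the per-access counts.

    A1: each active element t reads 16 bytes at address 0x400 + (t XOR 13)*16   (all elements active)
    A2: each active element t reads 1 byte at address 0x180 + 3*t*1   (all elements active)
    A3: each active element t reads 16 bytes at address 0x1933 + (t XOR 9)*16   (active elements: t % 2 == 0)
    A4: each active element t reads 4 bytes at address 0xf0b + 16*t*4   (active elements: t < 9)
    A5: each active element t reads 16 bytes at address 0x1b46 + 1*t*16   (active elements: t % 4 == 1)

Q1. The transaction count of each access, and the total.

A1: 2 transactions
A2: 1 transaction
A3: 3 transactions
A4: 5 transactions
A5: 3 transactions

Answer: 2,1,3,5,3; total 14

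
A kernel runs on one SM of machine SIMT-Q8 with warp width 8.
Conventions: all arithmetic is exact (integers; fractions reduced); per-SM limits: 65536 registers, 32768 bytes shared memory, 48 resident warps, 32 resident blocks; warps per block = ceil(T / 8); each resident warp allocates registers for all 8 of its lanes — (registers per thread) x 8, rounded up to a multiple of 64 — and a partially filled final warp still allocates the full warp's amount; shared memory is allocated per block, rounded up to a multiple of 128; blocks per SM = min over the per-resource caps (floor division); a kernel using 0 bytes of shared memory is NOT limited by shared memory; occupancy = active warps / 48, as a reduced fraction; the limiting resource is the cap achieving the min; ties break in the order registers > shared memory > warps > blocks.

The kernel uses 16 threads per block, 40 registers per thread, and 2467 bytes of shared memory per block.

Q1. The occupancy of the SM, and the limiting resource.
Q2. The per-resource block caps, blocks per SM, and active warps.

Answer: occupancy 1/2, limited by shared memory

registers: 102 blocks
shared memory: 12 blocks
warps: 24 blocks
blocks: 32 blocks

Answer: 12 blocks, 24 active warps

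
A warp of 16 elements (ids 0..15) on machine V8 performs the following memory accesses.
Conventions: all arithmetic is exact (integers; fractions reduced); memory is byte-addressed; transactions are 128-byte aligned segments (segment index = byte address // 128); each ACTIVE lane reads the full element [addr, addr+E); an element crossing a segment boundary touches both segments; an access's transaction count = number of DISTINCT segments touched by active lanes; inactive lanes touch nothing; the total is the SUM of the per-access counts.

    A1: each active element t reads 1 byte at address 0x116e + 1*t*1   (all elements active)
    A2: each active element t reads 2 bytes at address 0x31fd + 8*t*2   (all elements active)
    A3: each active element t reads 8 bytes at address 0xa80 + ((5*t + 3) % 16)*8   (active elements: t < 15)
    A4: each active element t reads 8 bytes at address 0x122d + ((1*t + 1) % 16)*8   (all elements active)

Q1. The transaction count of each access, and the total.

A1: 1 transaction
A2: 3 transactions
A3: 1 transaction
A4: 2 transactions

Answer: 1,3,1,2; total 7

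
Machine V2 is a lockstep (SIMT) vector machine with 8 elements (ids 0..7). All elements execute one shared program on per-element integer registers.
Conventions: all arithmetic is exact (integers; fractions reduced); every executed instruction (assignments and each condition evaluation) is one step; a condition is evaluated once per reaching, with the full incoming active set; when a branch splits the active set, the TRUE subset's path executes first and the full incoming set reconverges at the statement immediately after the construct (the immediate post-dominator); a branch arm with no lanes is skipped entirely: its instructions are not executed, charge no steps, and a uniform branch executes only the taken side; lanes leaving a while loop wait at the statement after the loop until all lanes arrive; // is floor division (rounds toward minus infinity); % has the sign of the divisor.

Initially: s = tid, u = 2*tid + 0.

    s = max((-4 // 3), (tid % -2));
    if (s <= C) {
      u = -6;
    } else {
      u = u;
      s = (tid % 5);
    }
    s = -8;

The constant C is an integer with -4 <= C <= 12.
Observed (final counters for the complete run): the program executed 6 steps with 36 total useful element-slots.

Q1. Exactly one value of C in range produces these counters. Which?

Answer: C = -1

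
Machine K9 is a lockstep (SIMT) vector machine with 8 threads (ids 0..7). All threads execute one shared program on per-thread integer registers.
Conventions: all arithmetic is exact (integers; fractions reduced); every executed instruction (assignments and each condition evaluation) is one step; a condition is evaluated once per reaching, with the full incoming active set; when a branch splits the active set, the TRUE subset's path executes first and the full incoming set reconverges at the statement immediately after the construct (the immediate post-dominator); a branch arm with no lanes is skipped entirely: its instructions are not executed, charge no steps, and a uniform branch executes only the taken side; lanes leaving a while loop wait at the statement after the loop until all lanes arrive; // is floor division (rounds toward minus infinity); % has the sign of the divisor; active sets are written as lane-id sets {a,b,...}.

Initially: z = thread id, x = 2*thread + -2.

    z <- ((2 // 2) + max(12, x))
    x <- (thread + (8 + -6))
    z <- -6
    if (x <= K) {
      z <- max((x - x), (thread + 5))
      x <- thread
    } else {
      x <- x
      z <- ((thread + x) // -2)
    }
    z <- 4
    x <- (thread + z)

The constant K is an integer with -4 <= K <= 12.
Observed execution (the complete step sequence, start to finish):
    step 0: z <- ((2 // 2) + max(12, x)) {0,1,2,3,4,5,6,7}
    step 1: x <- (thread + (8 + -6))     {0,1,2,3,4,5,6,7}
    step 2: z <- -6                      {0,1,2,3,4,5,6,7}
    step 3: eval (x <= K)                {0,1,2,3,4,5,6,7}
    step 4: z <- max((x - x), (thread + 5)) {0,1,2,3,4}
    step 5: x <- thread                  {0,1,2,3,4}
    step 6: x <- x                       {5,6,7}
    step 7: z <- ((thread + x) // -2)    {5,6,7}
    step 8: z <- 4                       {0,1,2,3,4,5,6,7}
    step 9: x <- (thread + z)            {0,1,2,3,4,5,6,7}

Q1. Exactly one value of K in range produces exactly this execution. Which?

Answer: K = 6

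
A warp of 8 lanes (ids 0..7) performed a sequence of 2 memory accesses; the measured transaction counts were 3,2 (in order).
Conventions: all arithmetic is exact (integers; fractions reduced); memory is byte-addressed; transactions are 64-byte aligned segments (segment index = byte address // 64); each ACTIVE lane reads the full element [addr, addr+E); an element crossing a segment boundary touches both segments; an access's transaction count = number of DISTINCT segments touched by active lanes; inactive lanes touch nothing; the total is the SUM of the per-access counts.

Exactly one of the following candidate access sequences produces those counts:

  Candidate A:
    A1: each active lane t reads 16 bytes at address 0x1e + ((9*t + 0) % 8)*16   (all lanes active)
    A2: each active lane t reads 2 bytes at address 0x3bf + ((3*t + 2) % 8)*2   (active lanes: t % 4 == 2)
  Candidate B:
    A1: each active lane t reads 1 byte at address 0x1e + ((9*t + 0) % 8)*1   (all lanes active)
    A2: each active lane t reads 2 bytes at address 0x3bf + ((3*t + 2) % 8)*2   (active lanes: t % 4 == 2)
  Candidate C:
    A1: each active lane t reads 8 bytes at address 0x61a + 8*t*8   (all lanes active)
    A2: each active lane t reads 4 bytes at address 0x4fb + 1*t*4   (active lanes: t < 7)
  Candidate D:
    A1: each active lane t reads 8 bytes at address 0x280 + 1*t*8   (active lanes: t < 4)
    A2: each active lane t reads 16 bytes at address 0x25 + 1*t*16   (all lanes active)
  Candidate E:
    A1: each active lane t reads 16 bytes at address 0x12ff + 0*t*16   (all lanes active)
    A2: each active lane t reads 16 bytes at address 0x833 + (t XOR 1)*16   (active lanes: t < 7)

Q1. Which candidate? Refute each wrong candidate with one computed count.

B: A1 gives 1 transaction, not 3
C: A1 gives 8 transactions, not 3
D: A1 gives 1 transaction, not 3
E: A1 gives 2 transactions, not 3
A: all counts match (3,2)

Answer: A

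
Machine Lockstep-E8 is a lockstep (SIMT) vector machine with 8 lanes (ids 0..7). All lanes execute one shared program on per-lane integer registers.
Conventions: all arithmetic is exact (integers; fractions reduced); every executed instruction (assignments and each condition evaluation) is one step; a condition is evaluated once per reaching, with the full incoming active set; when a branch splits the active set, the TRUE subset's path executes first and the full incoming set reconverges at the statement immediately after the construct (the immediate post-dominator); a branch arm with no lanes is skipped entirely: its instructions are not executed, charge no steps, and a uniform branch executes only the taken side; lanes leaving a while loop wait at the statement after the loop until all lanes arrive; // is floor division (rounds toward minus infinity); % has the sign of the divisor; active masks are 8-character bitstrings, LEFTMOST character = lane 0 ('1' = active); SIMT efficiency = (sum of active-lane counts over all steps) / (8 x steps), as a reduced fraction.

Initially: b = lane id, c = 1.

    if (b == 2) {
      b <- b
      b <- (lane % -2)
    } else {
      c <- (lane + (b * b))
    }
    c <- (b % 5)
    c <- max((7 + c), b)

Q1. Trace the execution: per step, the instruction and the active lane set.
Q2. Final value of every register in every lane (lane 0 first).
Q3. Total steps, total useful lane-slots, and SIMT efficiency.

step 0: eval (b == 2)                11111111
step 1: b <- b                       00100000
step 2: b <- (lane % -2)             00100000
step 3: c <- (lane + (b * b))        11011111
step 4: c <- (b % 5)                 11111111
step 5: c <- max((7 + c), b)         11111111

Answer: 6 steps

b: 0,1,0,3,4,5,6,7
c: 7,8,7,10,11,7,8,9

steps = 6; useful = 33; efficiency = 33/48 = 11/16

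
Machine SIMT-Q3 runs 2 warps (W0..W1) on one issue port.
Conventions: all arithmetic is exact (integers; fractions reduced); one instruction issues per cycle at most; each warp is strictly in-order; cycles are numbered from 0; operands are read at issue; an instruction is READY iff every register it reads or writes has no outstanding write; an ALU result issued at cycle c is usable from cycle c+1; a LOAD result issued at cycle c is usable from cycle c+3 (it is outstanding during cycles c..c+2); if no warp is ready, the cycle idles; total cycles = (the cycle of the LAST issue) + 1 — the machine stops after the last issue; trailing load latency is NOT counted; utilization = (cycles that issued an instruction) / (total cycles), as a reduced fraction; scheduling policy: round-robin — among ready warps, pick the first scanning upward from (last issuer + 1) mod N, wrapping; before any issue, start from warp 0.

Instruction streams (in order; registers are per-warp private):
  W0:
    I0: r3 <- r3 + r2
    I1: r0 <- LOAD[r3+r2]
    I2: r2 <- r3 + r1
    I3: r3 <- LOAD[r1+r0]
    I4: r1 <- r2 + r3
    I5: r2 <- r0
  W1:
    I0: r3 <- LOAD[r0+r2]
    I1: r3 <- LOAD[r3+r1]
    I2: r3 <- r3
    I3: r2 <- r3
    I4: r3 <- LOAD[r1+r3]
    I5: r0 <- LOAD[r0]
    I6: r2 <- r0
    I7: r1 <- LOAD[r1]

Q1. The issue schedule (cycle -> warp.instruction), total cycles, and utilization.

cycle 0: W0.I0
cycle 1: W1.I0
cycle 2: W0.I1
cycle 3: W0.I2
cycle 4: W1.I1
cycle 5: W0.I3
cycle 6: idle
cycle 7: W1.I2
cycle 8: W0.I4
cycle 9: W1.I3
cycle 10: W0.I5
cycle 11: W1.I4
cycle 12: W1.I5
cycle 13: idle
cycle 14: idle
cycle 15: W1.I6
cycle 16: W1.I7

Answer: 17 cycles, utilization 14/17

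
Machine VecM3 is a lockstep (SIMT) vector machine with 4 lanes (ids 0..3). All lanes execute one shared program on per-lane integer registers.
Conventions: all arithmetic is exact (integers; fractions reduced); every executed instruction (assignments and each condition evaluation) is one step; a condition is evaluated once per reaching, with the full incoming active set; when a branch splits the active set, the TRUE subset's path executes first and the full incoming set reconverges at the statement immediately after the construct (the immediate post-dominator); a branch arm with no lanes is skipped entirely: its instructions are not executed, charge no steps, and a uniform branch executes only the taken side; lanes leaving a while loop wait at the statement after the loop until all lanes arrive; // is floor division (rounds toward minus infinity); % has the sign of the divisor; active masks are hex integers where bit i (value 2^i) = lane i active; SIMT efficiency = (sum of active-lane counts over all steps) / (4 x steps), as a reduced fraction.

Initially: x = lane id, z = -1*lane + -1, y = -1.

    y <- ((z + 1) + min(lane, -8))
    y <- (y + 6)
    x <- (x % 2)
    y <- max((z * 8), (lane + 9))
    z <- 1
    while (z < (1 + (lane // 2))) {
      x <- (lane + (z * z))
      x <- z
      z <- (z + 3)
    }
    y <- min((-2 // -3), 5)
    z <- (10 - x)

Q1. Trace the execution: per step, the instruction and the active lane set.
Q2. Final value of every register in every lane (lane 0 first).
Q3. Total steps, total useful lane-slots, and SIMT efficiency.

step 0: y <- ((z + 1) + min(lane, -8)) 0xf
step 1: y <- (y + 6)                 0xf
step 2: x <- (x % 2)                 0xf
step 3: y <- max((z * 8), (lane + 9)) 0xf
step 4: z <- 1                       0xf
step 5: eval (z < (1 + (lane // 2))) 0xf
step 6: x <- (lane + (z * z))        0xc
step 7: x <- z                       0xc
step 8: z <- (z + 3)                 0xc
step 9: eval (z < (1 + (lane // 2))) 0xc
step 10: y <- min((-2 // -3), 5)      0xf
step 11: z <- (10 - x)                0xf

Answer: 12 steps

x: 0,1,1,1
z: 10,9,9,9
y: 0,0,0,0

steps = 12; useful = 40; efficiency = 40/48 = 5/6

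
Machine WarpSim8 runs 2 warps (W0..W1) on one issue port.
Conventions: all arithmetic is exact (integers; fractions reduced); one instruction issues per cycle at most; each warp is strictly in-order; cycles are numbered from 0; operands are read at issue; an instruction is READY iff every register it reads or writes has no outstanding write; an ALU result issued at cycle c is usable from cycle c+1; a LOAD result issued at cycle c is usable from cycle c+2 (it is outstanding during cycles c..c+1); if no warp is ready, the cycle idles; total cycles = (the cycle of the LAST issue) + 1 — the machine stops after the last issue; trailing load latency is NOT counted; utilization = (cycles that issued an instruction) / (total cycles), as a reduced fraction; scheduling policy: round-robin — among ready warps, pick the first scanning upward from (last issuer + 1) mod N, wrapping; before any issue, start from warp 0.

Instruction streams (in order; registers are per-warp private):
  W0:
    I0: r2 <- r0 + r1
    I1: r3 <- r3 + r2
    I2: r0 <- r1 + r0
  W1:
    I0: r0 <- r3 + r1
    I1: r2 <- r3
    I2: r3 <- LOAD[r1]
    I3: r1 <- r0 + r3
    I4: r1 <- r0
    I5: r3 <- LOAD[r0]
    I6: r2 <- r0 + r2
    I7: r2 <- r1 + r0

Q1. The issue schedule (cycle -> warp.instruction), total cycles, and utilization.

cycle 0: W0.I0
cycle 1: W1.I0
cycle 2: W0.I1
cycle 3: W1.I1
cycle 4: W0.I2
cycle 5: W1.I2
cycle 6: idle
cycle 7: W1.I3
cycle 8: W1.I4
cycle 9: W1.I5
cycle 10: W1.I6
cycle 11: W1.I7

Answer: 12 cycles, utilization 11/12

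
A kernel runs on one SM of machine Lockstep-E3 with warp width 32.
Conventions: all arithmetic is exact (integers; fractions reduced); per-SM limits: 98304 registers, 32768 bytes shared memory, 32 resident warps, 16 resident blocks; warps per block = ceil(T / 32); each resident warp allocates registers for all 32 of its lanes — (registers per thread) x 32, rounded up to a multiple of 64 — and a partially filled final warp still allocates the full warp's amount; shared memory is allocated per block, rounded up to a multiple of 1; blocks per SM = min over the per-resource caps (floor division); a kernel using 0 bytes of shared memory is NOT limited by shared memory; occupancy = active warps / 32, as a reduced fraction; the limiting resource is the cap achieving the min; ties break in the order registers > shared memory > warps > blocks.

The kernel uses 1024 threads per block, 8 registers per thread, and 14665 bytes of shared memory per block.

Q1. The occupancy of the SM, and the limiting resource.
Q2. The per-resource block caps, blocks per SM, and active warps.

Answer: occupancy 1, limited by warps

registers: 12 blocks
shared memory: 2 blocks
warps: 1 block
blocks: 16 blocks

Answer: 1 block, 32 active warps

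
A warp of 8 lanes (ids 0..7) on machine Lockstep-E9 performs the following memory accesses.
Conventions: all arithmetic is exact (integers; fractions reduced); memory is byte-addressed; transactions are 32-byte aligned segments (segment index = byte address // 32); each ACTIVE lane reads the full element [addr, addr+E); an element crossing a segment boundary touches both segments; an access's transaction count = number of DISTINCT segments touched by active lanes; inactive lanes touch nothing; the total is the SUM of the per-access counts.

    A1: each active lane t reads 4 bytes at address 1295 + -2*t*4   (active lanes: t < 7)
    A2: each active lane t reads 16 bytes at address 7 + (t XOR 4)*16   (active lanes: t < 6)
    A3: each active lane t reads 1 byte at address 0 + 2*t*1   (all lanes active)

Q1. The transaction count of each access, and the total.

A1: 3 transactions
A2: 5 transactions
A3: 1 transaction

Answer: 3,5,1; total 9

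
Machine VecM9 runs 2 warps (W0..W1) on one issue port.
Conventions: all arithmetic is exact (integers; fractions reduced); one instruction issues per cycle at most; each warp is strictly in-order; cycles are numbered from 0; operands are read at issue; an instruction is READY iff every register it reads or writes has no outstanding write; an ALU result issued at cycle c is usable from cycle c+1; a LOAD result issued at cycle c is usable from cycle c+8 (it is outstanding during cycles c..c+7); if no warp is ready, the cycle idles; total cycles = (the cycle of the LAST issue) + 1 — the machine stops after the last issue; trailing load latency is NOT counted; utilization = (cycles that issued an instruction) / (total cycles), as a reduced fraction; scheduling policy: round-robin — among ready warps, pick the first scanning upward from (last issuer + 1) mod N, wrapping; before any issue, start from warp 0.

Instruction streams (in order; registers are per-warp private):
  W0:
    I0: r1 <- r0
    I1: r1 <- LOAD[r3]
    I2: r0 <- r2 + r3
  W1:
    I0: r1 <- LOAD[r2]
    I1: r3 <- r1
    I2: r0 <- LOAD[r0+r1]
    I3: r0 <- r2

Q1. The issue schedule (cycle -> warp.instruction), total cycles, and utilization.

cycle 0: W0.I0
cycle 1: W1.I0
cycle 2: W0.I1
cycle 3: W0.I2
cycle 4: idle
cycle 5: idle
cycle 6: idle
cycle 7: idle
cycle 8: idle
cycle 9: W1.I1
cycle 10: W1.I2
cycle 11: idle
cycle 12: idle
cycle 13: idle
cycle 14: idle
cycle 15: idle
cycle 16: idle
cycle 17: idle
cycle 18: W1.I3

Answer: 19 cycles, utilization 7/19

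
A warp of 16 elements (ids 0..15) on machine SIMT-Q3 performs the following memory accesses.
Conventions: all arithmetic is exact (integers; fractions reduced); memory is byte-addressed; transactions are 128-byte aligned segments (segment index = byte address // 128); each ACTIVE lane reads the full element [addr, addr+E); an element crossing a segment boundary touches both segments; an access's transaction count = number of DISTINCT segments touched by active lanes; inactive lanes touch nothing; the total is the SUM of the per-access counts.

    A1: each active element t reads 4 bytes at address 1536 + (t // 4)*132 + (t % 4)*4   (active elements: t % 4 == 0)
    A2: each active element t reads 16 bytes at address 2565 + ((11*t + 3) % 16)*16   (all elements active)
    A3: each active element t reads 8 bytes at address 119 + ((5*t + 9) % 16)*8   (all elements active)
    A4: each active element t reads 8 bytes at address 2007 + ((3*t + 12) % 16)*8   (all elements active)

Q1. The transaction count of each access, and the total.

A1: 4 transactions
A2: 3 transactions
A3: 2 transactions
A4: 2 transactions

Answer: 4,3,2,2; total 11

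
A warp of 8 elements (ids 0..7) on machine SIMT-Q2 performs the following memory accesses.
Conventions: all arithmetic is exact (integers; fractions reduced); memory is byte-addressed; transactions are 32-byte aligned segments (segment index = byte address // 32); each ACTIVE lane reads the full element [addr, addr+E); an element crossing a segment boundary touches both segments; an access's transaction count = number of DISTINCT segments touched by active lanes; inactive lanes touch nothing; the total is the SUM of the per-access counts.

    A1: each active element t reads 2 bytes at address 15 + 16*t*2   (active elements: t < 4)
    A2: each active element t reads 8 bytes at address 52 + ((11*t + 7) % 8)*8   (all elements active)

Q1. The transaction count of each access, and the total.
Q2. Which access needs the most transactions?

A1: 4 transactions
A2: 3 transactions

Answer: 4,3; total 7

Answer: A1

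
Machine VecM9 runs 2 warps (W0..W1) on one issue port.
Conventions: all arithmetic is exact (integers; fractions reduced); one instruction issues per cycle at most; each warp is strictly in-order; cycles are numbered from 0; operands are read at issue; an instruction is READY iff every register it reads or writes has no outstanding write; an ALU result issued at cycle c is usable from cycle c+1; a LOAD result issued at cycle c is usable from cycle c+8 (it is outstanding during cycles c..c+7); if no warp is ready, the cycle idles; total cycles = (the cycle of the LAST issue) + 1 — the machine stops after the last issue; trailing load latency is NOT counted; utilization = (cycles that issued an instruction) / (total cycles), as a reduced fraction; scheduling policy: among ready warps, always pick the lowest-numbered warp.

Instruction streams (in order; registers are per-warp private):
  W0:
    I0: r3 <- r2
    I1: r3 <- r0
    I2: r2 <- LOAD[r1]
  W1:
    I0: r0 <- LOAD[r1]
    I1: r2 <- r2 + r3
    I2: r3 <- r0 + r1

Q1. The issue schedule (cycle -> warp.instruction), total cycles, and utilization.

cycle 0: W0.I0
cycle 1: W0.I1
cycle 2: W0.I2
cycle 3: W1.I0
cycle 4: W1.I1
cycle 5: idle
cycle 6: idle
cycle 7: idle
cycle 8: idle
cycle 9: idle
cycle 10: idle
cycle 11: W1.I2

Answer: 12 cycles, utilization 1/2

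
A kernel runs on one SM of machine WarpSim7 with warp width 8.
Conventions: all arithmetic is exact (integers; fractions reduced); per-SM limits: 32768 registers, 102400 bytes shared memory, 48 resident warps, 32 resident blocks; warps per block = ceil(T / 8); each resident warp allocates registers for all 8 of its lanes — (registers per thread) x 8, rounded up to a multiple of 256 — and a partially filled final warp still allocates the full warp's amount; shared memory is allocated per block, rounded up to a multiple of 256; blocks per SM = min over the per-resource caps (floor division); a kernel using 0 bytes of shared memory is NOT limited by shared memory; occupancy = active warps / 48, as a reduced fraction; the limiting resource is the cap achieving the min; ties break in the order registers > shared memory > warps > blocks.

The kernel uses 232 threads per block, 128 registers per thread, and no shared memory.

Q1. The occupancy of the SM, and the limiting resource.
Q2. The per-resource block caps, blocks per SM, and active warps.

Answer: occupancy 29/48, limited by registers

registers: 1 block
shared memory: no limit (kernel uses none)
warps: 1 block
blocks: 32 blocks

Answer: 1 block, 29 active warps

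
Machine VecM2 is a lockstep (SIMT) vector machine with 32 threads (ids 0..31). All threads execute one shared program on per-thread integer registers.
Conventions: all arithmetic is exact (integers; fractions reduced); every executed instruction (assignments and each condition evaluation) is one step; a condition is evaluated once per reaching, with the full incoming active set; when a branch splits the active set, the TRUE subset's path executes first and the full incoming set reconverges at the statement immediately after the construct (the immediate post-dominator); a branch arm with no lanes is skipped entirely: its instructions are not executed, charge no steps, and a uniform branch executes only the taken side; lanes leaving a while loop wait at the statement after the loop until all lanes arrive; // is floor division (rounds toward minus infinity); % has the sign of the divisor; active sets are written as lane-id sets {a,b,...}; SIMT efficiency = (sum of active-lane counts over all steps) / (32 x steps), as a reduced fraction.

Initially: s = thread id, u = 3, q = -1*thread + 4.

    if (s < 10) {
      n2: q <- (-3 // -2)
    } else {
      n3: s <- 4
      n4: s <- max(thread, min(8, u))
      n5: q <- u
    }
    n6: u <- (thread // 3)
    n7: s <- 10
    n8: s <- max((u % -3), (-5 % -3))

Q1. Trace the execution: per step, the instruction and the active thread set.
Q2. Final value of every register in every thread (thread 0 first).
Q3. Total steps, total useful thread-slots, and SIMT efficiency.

step 0: eval (s < 10)                {0,1,2,3,4,5,6,7,8,9,10,11,12,13,14,15,16,17,18,19,20,21,22,23,24,25,26,27,28,29,30,31}
step 1: q <- (-3 // -2)              {0,1,2,3,4,5,6,7,8,9}
step 2: s <- 4                       {10,11,12,13,14,15,16,17,18,19,20,21,22,23,24,25,26,27,28,29,30,31}
step 3: s <- max(thread, min(8, u))  {10,11,12,13,14,15,16,17,18,19,20,21,22,23,24,25,26,27,28,29,30,31}
step 4: q <- u                       {10,11,12,13,14,15,16,17,18,19,20,21,22,23,24,25,26,27,28,29,30,31}
step 5: u <- (thread // 3)           {0,1,2,3,4,5,6,7,8,9,10,11,12,13,14,15,16,17,18,19,20,21,22,23,24,25,26,27,28,29,30,31}
step 6: s <- 10                      {0,1,2,3,4,5,6,7,8,9,10,11,12,13,14,15,16,17,18,19,20,21,22,23,24,25,26,27,28,29,30,31}
step 7: s <- max((u % -3), (-5 % -3)) {0,1,2,3,4,5,6,7,8,9,10,11,12,13,14,15,16,17,18,19,20,21,22,23,24,25,26,27,28,29,30,31}

Answer: 8 steps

s: 0,0,0,-2,-2,-2,-1,-1,-1,0,0,0,-2,-2,-2,-1,-1,-1,0,0,0,-2,-2,-2,-1,-1,-1,0,0,0,-2,-2
u: 0,0,0,1,1,1,2,2,2,3,3,3,4,4,4,5,5,5,6,6,6,7,7,7,8,8,8,9,9,9,10,10
q: 1,1,1,1,1,1,1,1,1,1,3,3,3,3,3,3,3,3,3,3,3,3,3,3,3,3,3,3,3,3,3,3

steps = 8; useful = 204; efficiency = 204/256 = 51/64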